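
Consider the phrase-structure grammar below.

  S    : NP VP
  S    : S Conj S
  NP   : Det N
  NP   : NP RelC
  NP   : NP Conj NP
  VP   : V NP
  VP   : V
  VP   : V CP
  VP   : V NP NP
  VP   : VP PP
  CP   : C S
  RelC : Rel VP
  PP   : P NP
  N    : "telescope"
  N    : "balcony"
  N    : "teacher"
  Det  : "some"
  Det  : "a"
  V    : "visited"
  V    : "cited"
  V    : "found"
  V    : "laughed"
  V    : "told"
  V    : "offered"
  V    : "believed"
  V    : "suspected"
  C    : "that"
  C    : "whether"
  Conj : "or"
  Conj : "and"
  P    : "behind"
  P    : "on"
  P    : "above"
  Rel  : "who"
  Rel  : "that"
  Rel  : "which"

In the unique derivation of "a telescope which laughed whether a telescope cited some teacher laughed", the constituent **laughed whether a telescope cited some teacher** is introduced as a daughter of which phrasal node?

RelC

[S [NP [NP [Det a] [N telescope]] [RelC [Rel which] [VP [V laughed] [CP [C whether] [S [NP [Det a] [N telescope]] [VP [V cited] [NP [Det some] [N teacher]]]]]]]] [VP [V laughed]]]
The span 'laughed whether a telescope cited some teacher' is the VP node built by VP → V CP.
Its mother is the RelC built by RelC → Rel VP.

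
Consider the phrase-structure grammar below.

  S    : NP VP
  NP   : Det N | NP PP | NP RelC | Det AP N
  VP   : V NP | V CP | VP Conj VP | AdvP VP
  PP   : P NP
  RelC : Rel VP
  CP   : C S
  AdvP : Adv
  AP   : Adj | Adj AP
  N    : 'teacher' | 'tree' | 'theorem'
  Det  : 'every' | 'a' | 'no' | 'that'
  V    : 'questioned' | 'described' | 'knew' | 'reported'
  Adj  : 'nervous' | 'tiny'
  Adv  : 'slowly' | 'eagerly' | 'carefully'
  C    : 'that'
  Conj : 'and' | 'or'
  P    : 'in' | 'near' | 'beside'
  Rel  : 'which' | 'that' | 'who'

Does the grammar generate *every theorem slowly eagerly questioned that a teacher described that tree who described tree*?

A V word can never sit immediately before an N word in any string this grammar generates, so the substring 'described tree' rules out a derivation.

Ungrammatical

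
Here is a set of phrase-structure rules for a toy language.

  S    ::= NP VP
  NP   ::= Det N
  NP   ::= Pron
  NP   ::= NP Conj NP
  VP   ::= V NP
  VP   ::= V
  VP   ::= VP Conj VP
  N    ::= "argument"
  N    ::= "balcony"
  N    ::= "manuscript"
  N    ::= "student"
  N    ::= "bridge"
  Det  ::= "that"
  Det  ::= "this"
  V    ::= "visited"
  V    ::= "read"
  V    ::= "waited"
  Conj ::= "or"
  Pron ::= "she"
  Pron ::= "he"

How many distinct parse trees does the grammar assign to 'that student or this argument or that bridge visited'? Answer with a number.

The two bracketings:
[S [NP [NP [Det that] [N student]] [Conj or] [NP [NP [Det this] [N argument]] [Conj or] [NP [Det that] [N bridge]]]] [VP [V visited]]]
[S [NP [NP [NP [Det that] [N student]] [Conj or] [NP [Det this] [N argument]]] [Conj or] [NP [Det that] [N bridge]]] [VP [V visited]]]
The trees differ in how a recursive rule is bracketed over the same span.

2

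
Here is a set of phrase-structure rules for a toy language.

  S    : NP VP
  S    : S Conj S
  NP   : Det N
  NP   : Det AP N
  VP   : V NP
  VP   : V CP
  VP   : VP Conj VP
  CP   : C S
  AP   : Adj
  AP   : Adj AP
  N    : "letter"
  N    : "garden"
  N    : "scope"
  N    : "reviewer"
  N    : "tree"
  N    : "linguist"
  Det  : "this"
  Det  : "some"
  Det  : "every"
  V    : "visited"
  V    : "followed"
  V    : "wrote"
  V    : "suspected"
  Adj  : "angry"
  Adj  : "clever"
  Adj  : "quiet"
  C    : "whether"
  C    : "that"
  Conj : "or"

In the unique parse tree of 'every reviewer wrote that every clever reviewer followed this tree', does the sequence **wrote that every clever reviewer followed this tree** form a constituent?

[S [NP [Det every] [N reviewer]] [VP [V wrote] [CP [C that] [S [NP [Det every] [AP [Adj clever]] [N reviewer]] [VP [V followed] [NP [Det this] [N tree]]]]]]]
The words 'wrote that every clever reviewer followed this tree' are exhaustively dominated by a single VP node (built by VP → V CP), so they form a constituent.

Yes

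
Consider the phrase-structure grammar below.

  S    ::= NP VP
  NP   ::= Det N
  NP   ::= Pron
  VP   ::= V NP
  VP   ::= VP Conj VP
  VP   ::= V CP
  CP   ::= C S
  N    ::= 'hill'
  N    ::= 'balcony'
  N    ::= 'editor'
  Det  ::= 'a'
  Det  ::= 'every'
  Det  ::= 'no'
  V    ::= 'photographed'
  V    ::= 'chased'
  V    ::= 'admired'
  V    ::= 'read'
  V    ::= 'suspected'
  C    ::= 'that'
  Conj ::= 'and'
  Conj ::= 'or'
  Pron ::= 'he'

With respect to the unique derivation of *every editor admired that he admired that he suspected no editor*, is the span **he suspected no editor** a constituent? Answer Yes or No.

Yes

[S [NP [Det every] [N editor]] [VP [V admired] [CP [C that] [S [NP [Pron he]] [VP [V admired] [CP [C that] [S [NP [Pron he]] [VP [V suspected] [NP [Det no] [N editor]]]]]]]]]]
The words 'he suspected no editor' are exhaustively dominated by a single S node (built by S → NP VP), so they form a constituent.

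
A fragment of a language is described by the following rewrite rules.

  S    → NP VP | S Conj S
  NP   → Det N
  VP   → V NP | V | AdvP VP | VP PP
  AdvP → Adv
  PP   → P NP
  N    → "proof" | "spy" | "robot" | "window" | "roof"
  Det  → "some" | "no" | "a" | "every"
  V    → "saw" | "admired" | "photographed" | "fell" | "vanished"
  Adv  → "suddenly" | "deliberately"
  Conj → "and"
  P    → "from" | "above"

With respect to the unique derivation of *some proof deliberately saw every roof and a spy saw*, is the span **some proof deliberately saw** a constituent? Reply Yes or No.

[S [S [NP [Det some] [N proof]] [VP [AdvP [Adv deliberately]] [VP [V saw] [NP [Det every] [N roof]]]]] [Conj and] [S [NP [Det a] [N spy]] [VP [V saw]]]]
The smallest constituent containing 'some proof deliberately saw' is the S spanning 'some proof deliberately saw every roof'; no single node in the tree dominates exactly the given words.

No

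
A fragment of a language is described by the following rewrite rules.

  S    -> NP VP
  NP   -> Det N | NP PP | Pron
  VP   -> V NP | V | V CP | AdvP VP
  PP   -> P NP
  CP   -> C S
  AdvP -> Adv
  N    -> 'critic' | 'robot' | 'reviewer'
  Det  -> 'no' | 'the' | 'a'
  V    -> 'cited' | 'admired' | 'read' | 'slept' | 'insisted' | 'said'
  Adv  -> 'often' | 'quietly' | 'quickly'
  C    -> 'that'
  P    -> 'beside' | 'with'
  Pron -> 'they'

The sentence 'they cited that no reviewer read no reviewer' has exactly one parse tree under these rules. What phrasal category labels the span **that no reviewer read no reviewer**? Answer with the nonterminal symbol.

CP

[S [NP [Pron they]] [VP [V cited] [CP [C that] [S [NP [Det no] [N reviewer]] [VP [V read] [NP [Det no] [N reviewer]]]]]]]
The span 'that no reviewer read no reviewer' is the CP node built by CP → C S.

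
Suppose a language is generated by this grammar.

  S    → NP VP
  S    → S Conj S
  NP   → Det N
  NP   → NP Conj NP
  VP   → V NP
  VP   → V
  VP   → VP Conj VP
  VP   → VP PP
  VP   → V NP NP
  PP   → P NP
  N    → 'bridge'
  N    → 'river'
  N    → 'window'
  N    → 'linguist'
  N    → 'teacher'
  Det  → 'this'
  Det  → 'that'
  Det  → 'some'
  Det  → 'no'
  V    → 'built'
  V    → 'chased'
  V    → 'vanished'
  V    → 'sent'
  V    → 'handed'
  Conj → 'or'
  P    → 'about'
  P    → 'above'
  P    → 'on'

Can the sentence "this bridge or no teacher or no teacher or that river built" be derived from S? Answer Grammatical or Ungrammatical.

Grammatical

S
  NP
    NP
      Det: this
      N: bridge
    Conj: or
    NP
      NP
        Det: no
        N: teacher
      Conj: or
      NP
        NP
          Det: no
          N: teacher
        Conj: or
        NP
          Det: that
          N: river
  VP
    V: built
Every word is introduced by a lexical rule and the phrasal rules combine the resulting categories into a single S.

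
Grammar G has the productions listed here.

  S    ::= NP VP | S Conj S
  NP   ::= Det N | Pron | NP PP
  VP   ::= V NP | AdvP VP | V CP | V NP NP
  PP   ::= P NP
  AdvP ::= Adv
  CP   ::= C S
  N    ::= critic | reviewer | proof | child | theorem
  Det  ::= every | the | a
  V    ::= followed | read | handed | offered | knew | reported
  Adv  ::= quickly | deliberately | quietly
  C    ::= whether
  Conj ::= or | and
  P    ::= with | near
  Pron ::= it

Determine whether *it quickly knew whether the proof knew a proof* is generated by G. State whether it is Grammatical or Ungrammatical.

S
  NP
    Pron: it
  VP
    AdvP
      Adv: quickly
    VP
      V: knew
      CP
        C: whether
        S
          NP
            Det: the
            N: proof
          VP
            V: knew
            NP
              Det: a
              N: proof
The bracketing above is licensed at every node by one of the given productions, with S at the root.

Grammatical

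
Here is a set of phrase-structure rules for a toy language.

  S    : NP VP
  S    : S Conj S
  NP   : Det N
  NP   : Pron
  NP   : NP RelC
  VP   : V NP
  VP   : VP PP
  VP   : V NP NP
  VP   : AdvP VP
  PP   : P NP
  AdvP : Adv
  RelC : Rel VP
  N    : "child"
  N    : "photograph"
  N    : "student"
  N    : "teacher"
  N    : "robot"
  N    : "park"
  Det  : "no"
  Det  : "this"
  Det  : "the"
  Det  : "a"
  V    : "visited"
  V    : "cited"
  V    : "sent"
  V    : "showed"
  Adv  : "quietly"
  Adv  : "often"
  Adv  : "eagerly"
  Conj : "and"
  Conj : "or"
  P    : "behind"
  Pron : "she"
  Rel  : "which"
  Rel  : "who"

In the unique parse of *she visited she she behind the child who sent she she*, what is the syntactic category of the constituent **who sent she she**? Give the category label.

S
  NP
    Pron: she
  VP
    VP
      V: visited
      NP
        Pron: she
      NP
        Pron: she
    PP
      P: behind
      NP
        NP
          Det: the
          N: child
        RelC
          Rel: who
          VP
            V: sent
            NP
              Pron: she
            NP
              Pron: she
The span 'who sent she she' is the RelC node built by RelC → Rel VP.

RelC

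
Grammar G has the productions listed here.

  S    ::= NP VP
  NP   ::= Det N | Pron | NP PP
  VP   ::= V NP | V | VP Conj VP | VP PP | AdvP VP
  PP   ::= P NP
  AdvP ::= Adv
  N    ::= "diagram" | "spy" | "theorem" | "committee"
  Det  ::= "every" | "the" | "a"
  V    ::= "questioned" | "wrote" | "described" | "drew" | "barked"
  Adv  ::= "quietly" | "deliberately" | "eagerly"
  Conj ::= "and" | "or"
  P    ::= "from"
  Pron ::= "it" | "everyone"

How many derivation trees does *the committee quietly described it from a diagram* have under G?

3

Two of the 3 distinct bracketings:
[S [NP [Det the] [N committee]] [VP [VP [AdvP [Adv quietly]] [VP [V described] [NP [Pron it]]]] [PP [P from] [NP [Det a] [N diagram]]]]]
[S [NP [Det the] [N committee]] [VP [AdvP [Adv quietly]] [VP [V described] [NP [NP [Pron it]] [PP [P from] [NP [Det a] [N diagram]]]]]]]
The difference turns on whether NP → NP PP is used at the relevant span, versus an alternative expansion of NP.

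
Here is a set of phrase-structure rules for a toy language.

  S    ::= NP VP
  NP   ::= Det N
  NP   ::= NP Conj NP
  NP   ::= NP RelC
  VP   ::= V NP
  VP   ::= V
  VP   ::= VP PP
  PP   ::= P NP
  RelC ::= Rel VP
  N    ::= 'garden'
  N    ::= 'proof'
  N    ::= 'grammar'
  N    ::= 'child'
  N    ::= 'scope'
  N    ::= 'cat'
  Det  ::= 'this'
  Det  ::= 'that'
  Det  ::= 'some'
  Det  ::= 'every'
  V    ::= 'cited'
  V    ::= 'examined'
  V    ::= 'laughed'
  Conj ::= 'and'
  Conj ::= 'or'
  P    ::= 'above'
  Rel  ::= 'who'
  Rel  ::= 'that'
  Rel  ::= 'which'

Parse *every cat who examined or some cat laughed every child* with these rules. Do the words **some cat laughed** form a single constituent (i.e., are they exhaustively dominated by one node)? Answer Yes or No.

[S [NP [NP [NP [Det every] [N cat]] [RelC [Rel who] [VP [V examined]]]] [Conj or] [NP [Det some] [N cat]]] [VP [V laughed] [NP [Det every] [N child]]]]
The smallest constituent containing 'some cat laughed' is the S spanning 'every cat who examined or some cat laughed every child'; no single node in the tree dominates exactly the given words.

No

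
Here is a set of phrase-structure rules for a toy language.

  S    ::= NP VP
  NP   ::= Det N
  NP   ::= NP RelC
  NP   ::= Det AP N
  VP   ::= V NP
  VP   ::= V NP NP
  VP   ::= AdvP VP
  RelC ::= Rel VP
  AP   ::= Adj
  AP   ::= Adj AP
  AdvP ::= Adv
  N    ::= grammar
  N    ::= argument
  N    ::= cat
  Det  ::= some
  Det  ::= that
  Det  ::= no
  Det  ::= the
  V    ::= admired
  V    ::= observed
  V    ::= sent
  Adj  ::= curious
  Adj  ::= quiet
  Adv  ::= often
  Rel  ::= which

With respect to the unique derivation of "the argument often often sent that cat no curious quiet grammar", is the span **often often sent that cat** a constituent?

[S [NP [Det the] [N argument]] [VP [AdvP [Adv often]] [VP [AdvP [Adv often]] [VP [V sent] [NP [Det that] [N cat]] [NP [Det no] [AP [Adj curious] [AP [Adj quiet]]] [N grammar]]]]]]
The smallest constituent containing 'often often sent that cat' is the VP spanning 'often often sent that cat no curious quiet grammar'; no single node in the tree dominates exactly the given words.

No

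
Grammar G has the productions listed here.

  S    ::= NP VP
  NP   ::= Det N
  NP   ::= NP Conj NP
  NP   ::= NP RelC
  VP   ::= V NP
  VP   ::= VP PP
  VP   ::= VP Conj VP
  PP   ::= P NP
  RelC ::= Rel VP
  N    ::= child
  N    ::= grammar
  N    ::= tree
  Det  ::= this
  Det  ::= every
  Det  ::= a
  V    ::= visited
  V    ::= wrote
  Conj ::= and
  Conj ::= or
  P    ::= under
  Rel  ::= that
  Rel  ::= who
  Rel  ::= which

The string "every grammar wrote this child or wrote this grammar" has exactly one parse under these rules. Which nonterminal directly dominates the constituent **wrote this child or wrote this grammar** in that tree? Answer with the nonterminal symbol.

S

[S [NP [Det every] [N grammar]] [VP [VP [V wrote] [NP [Det this] [N child]]] [Conj or] [VP [V wrote] [NP [Det this] [N grammar]]]]]
The span 'wrote this child or wrote this grammar' is the VP node built by VP → VP Conj VP.
Its mother is the S built by S → NP VP.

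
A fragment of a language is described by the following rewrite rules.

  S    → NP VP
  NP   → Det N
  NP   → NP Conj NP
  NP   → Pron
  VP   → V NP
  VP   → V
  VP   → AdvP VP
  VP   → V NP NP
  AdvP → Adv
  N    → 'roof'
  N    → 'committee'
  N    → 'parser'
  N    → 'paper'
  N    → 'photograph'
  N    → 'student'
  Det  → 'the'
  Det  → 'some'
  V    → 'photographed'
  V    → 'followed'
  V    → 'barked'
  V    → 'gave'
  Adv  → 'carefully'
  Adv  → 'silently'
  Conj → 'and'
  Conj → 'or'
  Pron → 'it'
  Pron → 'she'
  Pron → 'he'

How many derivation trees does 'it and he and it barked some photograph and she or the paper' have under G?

4

Two of the 4 distinct bracketings:
[S [NP [NP [Pron it]] [Conj and] [NP [NP [Pron he]] [Conj and] [NP [Pron it]]]] [VP [V barked] [NP [NP [Det some] [N photograph]] [Conj and] [NP [NP [Pron she]] [Conj or] [NP [Det the] [N paper]]]]]]
[S [NP [NP [Pron it]] [Conj and] [NP [NP [Pron he]] [Conj and] [NP [Pron it]]]] [VP [V barked] [NP [NP [NP [Det some] [N photograph]] [Conj and] [NP [Pron she]]] [Conj or] [NP [Det the] [N paper]]]]]
The trees differ in how a recursive rule is bracketed over the same span.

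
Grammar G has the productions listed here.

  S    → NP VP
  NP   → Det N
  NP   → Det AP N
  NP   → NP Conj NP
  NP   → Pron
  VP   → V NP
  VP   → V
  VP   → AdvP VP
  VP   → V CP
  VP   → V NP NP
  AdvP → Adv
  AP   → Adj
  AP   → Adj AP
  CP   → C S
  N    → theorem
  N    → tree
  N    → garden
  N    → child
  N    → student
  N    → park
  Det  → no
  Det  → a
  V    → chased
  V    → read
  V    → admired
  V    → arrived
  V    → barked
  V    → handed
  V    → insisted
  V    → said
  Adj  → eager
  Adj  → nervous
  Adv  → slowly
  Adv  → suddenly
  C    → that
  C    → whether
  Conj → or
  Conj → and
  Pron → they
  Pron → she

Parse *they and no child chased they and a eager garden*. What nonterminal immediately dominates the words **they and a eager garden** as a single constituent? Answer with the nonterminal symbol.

NP

S
  NP
    NP
      Pron: they
    Conj: and
    NP
      Det: no
      N: child
  VP
    V: chased
    NP
      NP
        Pron: they
      Conj: and
      NP
        Det: a
        AP
          Adj: eager
        N: garden
The span 'they and a eager garden' is the NP node built by NP → NP Conj NP.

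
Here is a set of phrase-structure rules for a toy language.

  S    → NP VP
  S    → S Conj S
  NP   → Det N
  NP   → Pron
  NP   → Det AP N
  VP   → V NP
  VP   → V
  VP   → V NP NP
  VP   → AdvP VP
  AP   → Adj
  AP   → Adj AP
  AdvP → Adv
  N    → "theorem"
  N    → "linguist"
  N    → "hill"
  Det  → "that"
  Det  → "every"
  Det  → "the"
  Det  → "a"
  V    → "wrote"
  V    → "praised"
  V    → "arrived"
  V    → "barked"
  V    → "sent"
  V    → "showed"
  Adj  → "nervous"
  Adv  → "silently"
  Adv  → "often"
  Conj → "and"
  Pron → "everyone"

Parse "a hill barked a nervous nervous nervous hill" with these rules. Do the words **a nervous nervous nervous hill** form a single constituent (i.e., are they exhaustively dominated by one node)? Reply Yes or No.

[S [NP [Det a] [N hill]] [VP [V barked] [NP [Det a] [AP [Adj nervous] [AP [Adj nervous] [AP [Adj nervous]]]] [N hill]]]]
The words 'a nervous nervous nervous hill' are exhaustively dominated by a single NP node (built by NP → Det AP N), so they form a constituent.

Yes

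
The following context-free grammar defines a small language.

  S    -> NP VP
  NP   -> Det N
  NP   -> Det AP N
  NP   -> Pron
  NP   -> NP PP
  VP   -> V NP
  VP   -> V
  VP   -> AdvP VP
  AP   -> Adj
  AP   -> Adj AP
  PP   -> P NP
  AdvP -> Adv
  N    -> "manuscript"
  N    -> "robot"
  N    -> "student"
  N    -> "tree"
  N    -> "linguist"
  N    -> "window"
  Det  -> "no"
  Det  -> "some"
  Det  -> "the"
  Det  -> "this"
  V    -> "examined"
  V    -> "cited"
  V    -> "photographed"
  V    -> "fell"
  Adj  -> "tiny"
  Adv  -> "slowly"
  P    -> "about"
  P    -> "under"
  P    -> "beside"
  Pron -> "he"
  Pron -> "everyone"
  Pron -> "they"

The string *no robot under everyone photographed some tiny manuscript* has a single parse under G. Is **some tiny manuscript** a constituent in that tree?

[S [NP [NP [Det no] [N robot]] [PP [P under] [NP [Pron everyone]]]] [VP [V photographed] [NP [Det some] [AP [Adj tiny]] [N manuscript]]]]
The words 'some tiny manuscript' are exhaustively dominated by a single NP node (built by NP → Det AP N), so they form a constituent.

Yes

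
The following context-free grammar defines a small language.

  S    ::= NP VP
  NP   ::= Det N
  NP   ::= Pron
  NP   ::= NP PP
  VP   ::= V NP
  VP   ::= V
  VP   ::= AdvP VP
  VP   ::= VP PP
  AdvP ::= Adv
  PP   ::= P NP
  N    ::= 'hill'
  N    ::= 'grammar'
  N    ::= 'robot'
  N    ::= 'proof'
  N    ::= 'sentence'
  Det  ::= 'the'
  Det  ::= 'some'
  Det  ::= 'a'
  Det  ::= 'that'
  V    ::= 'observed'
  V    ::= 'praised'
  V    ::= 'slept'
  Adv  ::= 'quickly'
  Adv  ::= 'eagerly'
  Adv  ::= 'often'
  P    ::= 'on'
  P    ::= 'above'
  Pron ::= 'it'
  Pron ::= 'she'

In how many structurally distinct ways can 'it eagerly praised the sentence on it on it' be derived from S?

Two of the 9 distinct bracketings:
[S [NP [Pron it]] [VP [AdvP [Adv eagerly]] [VP [V praised] [NP [NP [Det the] [N sentence]] [PP [P on] [NP [NP [Pron it]] [PP [P on] [NP [Pron it]]]]]]]]]
[S [NP [Pron it]] [VP [AdvP [Adv eagerly]] [VP [V praised] [NP [NP [NP [Det the] [N sentence]] [PP [P on] [NP [Pron it]]]] [PP [P on] [NP [Pron it]]]]]]]
The trees differ in how a recursive rule is bracketed over the same span.

9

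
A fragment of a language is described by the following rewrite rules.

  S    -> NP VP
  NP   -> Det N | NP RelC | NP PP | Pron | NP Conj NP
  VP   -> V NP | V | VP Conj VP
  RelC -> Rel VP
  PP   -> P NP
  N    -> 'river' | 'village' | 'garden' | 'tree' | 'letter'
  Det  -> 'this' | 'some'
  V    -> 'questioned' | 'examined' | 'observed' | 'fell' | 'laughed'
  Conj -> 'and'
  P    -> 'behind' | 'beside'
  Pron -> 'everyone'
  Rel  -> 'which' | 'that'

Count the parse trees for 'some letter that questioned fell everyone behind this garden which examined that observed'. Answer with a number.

Two of the 3 distinct bracketings:
[S [NP [NP [Det some] [N letter]] [RelC [Rel that] [VP [V questioned]]]] [VP [V fell] [NP [NP [NP [NP [Pron everyone]] [PP [P behind] [NP [Det this] [N garden]]]] [RelC [Rel which] [VP [V examined]]]] [RelC [Rel that] [VP [V observed]]]]]]
[S [NP [NP [Det some] [N letter]] [RelC [Rel that] [VP [V questioned]]]] [VP [V fell] [NP [NP [NP [Pron everyone]] [PP [P behind] [NP [NP [Det this] [N garden]] [RelC [Rel which] [VP [V examined]]]]]] [RelC [Rel that] [VP [V observed]]]]]]
The trees differ in how a recursive rule is bracketed over the same span.

3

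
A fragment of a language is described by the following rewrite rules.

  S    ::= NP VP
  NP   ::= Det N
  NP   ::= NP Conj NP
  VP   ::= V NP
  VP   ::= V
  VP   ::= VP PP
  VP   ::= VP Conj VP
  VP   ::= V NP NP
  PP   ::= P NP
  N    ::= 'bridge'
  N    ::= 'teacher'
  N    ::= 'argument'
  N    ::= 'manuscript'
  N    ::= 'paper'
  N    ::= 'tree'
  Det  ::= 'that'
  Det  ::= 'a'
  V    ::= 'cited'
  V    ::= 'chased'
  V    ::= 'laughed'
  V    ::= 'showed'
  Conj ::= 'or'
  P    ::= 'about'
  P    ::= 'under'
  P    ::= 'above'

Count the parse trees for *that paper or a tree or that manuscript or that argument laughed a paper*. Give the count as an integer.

5

Two of the 5 distinct bracketings:
[S [NP [NP [Det that] [N paper]] [Conj or] [NP [NP [Det a] [N tree]] [Conj or] [NP [NP [Det that] [N manuscript]] [Conj or] [NP [Det that] [N argument]]]]] [VP [V laughed] [NP [Det a] [N paper]]]]
[S [NP [NP [Det that] [N paper]] [Conj or] [NP [NP [NP [Det a] [N tree]] [Conj or] [NP [Det that] [N manuscript]]] [Conj or] [NP [Det that] [N argument]]]] [VP [V laughed] [NP [Det a] [N paper]]]]
The trees differ in how a recursive rule is bracketed over the same span.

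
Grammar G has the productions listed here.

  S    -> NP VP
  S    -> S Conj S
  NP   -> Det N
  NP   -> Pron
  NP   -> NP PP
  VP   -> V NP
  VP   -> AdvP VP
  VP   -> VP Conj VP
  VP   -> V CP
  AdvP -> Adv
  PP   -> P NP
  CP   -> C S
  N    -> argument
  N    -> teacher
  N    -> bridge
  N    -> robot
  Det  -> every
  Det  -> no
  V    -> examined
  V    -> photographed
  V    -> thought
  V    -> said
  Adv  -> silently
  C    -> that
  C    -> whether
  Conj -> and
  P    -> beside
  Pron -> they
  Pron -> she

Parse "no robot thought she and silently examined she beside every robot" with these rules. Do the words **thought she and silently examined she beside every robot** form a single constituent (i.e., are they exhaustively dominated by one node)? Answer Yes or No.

[S [NP [Det no] [N robot]] [VP [VP [V thought] [NP [Pron she]]] [Conj and] [VP [AdvP [Adv silently]] [VP [V examined] [NP [NP [Pron she]] [PP [P beside] [NP [Det every] [N robot]]]]]]]]
The words 'thought she and silently examined she beside every robot' are exhaustively dominated by a single VP node (built by VP → VP Conj VP), so they form a constituent.

Yes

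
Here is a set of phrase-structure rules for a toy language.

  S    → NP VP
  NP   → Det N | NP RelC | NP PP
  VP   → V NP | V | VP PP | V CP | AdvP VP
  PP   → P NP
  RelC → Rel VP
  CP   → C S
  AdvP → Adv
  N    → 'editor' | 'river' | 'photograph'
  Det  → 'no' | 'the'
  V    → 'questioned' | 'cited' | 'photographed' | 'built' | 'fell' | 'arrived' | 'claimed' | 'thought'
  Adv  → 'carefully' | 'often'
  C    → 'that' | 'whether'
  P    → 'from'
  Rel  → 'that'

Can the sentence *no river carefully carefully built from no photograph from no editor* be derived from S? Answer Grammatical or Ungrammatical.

S
  NP
    Det: no
    N: river
  VP
    VP
      AdvP
        Adv: carefully
      VP
        AdvP
          Adv: carefully
        VP
          V: built
    PP
      P: from
      NP
        NP
          Det: no
          N: photograph
        PP
          P: from
          NP
            Det: no
            N: editor
Each bracket corresponds to one application of a listed rule, so the string is derivable from S.

Grammatical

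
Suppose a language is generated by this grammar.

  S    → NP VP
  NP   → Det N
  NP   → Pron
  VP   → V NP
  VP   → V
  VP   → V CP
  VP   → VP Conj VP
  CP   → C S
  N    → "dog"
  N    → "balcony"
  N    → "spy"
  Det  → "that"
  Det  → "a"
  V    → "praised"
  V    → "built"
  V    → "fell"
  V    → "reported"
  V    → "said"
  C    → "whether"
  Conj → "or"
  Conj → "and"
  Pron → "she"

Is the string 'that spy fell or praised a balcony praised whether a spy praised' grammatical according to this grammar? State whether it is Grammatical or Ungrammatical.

Ungrammatical

For S → NP VP, the only prefix that parses as NP is 'that spy', but the remainder 'fell or praised a balcony praised whether a spy praised' is not a VP under these rules.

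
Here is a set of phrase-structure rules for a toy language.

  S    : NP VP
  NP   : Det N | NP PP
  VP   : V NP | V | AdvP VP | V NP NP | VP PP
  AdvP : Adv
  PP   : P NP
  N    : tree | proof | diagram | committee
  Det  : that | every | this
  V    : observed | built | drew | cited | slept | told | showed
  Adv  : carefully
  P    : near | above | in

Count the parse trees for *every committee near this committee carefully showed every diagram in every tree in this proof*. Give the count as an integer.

Two of the 9 distinct bracketings:
[S [NP [NP [Det every] [N committee]] [PP [P near] [NP [Det this] [N committee]]]] [VP [AdvP [Adv carefully]] [VP [V showed] [NP [NP [Det every] [N diagram]] [PP [P in] [NP [NP [Det every] [N tree]] [PP [P in] [NP [Det this] [N proof]]]]]]]]]
[S [NP [NP [Det every] [N committee]] [PP [P near] [NP [Det this] [N committee]]]] [VP [AdvP [Adv carefully]] [VP [V showed] [NP [NP [NP [Det every] [N diagram]] [PP [P in] [NP [Det every] [N tree]]]] [PP [P in] [NP [Det this] [N proof]]]]]]]
The trees differ in how a recursive rule is bracketed over the same span.

9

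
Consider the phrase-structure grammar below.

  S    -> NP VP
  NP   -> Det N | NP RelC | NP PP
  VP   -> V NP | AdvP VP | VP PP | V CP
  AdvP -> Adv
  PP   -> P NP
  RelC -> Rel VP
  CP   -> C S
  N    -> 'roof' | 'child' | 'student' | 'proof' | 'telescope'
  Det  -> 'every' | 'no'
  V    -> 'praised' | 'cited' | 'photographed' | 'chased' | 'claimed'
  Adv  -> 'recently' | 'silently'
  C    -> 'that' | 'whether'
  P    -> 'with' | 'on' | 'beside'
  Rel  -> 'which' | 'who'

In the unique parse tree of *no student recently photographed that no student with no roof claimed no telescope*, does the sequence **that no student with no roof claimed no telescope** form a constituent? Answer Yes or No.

[S [NP [Det no] [N student]] [VP [AdvP [Adv recently]] [VP [V photographed] [CP [C that] [S [NP [NP [Det no] [N student]] [PP [P with] [NP [Det no] [N roof]]]] [VP [V claimed] [NP [Det no] [N telescope]]]]]]]]
The words 'that no student with no roof claimed no telescope' are exhaustively dominated by a single CP node (built by CP → C S), so they form a constituent.

Yes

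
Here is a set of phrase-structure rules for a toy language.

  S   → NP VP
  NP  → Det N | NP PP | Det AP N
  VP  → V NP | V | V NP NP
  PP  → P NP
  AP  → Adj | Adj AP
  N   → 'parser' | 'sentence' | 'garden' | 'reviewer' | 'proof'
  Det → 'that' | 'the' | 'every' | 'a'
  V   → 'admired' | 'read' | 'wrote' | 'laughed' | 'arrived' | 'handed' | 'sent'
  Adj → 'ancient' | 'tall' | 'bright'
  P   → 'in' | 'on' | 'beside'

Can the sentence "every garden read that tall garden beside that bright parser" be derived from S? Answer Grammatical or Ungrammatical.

Grammatical

[S [NP [Det every] [N garden]] [VP [V read] [NP [NP [Det that] [AP [Adj tall]] [N garden]] [PP [P beside] [NP [Det that] [AP [Adj bright]] [N parser]]]]]]
Every word is introduced by a lexical rule and the phrasal rules combine the resulting categories into a single S.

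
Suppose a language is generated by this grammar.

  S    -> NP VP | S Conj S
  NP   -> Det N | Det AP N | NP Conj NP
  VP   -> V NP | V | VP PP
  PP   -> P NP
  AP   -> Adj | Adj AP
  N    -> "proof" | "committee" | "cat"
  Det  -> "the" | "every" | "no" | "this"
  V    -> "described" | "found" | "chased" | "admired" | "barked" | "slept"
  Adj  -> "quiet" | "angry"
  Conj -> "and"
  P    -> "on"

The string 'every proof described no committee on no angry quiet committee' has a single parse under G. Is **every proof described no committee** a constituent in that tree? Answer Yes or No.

No

[S [NP [Det every] [N proof]] [VP [VP [V described] [NP [Det no] [N committee]]] [PP [P on] [NP [Det no] [AP [Adj angry] [AP [Adj quiet]]] [N committee]]]]]
The smallest constituent containing 'every proof described no committee' is the S spanning 'every proof described no committee on no angry quiet committee'; no single node in the tree dominates exactly the given words.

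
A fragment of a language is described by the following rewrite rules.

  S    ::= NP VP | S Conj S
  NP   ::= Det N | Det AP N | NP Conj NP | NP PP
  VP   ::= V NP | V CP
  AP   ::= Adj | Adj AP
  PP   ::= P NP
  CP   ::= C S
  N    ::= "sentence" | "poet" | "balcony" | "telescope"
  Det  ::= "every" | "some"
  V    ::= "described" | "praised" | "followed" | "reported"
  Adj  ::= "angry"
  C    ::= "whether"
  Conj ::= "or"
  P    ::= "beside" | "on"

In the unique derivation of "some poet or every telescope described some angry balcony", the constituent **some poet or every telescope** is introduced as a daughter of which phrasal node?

S

S
  NP
    NP
      Det: some
      N: poet
    Conj: or
    NP
      Det: every
      N: telescope
  VP
    V: described
    NP
      Det: some
      AP
        Adj: angry
      N: balcony
The span 'some poet or every telescope' is the NP node built by NP → NP Conj NP.
Its mother is the S built by S → NP VP.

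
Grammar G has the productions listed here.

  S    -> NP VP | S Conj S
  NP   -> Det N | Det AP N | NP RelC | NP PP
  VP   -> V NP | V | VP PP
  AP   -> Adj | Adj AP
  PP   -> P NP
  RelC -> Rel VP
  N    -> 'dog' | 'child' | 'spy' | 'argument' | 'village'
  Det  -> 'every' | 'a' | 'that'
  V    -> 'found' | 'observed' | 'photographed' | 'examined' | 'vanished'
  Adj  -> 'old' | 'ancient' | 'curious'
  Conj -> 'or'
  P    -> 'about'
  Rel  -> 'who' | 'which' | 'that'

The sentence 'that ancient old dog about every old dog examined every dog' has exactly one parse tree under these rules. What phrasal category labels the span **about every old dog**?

S
  NP
    NP
      Det: that
      AP
        Adj: ancient
        AP
          Adj: old
      N: dog
    PP
      P: about
      NP
        Det: every
        AP
          Adj: old
        N: dog
  VP
    V: examined
    NP
      Det: every
      N: dog
The span 'about every old dog' is the PP node built by PP → P NP.

PP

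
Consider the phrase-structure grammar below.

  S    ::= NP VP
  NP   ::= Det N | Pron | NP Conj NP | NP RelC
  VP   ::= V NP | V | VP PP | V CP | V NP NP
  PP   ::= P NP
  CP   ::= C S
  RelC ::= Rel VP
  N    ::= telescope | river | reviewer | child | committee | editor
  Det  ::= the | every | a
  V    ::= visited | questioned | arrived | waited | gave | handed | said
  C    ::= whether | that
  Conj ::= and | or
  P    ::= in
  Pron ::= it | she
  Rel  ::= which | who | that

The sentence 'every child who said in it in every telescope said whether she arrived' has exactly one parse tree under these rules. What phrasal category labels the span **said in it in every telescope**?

[S [NP [NP [Det every] [N child]] [RelC [Rel who] [VP [VP [VP [V said]] [PP [P in] [NP [Pron it]]]] [PP [P in] [NP [Det every] [N telescope]]]]]] [VP [V said] [CP [C whether] [S [NP [Pron she]] [VP [V arrived]]]]]]
The span 'said in it in every telescope' is the VP node built by VP → VP PP.

VP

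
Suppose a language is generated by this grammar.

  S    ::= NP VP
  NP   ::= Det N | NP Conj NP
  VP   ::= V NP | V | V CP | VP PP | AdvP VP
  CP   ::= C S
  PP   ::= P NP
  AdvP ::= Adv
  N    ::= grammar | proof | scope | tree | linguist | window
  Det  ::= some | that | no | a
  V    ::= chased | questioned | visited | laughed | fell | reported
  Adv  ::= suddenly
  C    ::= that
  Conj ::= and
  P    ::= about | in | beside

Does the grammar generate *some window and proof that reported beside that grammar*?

Ungrammatical

A Conj word can never sit immediately before an N word in any string this grammar generates, so the substring 'and proof' rules out a derivation.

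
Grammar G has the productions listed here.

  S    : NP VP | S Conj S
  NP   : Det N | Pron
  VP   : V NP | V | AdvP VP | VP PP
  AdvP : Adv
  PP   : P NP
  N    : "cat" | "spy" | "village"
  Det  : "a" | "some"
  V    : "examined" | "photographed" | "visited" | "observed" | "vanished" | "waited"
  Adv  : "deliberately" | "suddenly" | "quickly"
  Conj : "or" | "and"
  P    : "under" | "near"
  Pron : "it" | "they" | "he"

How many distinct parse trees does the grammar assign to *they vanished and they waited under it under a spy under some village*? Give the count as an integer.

[S [S [NP [Pron they]] [VP [V vanished]]] [Conj and] [S [NP [Pron they]] [VP [VP [VP [VP [V waited]] [PP [P under] [NP [Pron it]]]] [PP [P under] [NP [Det a] [N spy]]]] [PP [P under] [NP [Det some] [N village]]]]]]
No rule offers an alternative attachment or grouping for any span, so this is the only derivation.

1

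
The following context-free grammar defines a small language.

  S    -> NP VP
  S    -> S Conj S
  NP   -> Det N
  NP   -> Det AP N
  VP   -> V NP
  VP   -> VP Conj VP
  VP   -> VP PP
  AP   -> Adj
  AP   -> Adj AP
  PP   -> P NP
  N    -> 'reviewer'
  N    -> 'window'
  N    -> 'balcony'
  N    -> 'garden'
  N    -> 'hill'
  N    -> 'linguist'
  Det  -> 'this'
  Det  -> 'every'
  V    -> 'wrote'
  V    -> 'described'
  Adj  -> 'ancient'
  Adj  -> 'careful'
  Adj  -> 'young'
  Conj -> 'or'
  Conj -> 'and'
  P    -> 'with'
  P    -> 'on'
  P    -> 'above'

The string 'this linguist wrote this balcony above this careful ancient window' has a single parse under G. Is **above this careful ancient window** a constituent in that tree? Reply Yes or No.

[S [NP [Det this] [N linguist]] [VP [VP [V wrote] [NP [Det this] [N balcony]]] [PP [P above] [NP [Det this] [AP [Adj careful] [AP [Adj ancient]]] [N window]]]]]
The words 'above this careful ancient window' are exhaustively dominated by a single PP node (built by PP → P NP), so they form a constituent.

Yes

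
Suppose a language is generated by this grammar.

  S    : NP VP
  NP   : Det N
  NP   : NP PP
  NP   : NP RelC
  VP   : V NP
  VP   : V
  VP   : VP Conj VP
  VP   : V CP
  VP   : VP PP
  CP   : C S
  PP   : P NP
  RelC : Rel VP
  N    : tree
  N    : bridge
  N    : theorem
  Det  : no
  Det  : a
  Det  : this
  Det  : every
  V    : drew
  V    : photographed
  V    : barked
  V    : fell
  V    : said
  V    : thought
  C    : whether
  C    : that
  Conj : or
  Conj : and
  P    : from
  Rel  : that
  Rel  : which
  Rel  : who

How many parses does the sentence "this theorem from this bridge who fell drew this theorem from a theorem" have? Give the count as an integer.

4

Two of the 4 distinct bracketings:
[S [NP [NP [Det this] [N theorem]] [PP [P from] [NP [NP [Det this] [N bridge]] [RelC [Rel who] [VP [V fell]]]]]] [VP [V drew] [NP [NP [Det this] [N theorem]] [PP [P from] [NP [Det a] [N theorem]]]]]]
[S [NP [NP [Det this] [N theorem]] [PP [P from] [NP [NP [Det this] [N bridge]] [RelC [Rel who] [VP [V fell]]]]]] [VP [VP [V drew] [NP [Det this] [N theorem]]] [PP [P from] [NP [Det a] [N theorem]]]]]
The difference turns on whether VP → VP PP is used at the relevant span, versus an alternative expansion of VP.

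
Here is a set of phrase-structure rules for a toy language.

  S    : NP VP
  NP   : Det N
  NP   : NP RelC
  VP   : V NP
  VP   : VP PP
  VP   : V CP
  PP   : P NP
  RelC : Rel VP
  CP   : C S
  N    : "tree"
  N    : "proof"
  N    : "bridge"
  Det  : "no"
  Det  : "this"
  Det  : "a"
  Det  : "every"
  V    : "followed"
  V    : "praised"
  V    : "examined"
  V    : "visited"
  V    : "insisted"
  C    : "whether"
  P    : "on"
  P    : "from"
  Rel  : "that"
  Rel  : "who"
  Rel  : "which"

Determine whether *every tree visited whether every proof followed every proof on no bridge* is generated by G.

Grammatical

[S [NP [Det every] [N tree]] [VP [VP [V visited] [CP [C whether] [S [NP [Det every] [N proof]] [VP [V followed] [NP [Det every] [N proof]]]]]] [PP [P on] [NP [Det no] [N bridge]]]]]
Each bracket corresponds to one application of a listed rule, so the string is derivable from S.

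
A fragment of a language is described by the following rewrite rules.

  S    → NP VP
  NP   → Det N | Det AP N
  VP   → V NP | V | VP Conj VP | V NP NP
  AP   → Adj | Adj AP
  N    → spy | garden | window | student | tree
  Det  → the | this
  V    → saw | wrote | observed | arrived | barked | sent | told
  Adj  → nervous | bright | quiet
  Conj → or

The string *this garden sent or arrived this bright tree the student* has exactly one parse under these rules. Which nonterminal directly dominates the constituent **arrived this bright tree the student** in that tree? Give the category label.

VP

S
  NP
    Det: this
    N: garden
  VP
    VP
      V: sent
    Conj: or
    VP
      V: arrived
      NP
        Det: this
        AP
          Adj: bright
        N: tree
      NP
        Det: the
        N: student
The span 'arrived this bright tree the student' is the VP node built by VP → V NP NP.
Its mother is the VP built by VP → VP Conj VP.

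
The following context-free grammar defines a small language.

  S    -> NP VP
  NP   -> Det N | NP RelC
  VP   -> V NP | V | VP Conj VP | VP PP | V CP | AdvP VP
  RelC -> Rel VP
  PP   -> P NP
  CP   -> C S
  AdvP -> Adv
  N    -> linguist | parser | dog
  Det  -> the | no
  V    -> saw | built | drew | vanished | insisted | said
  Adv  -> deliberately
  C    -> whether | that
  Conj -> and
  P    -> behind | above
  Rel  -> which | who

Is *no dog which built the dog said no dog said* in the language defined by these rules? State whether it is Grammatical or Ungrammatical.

For S → NP VP, every NP-prefix leaves a non-VP remainder: after 'no dog' the remainder is not a VP; after 'no dog which built' the remainder is not a VP; after 'no dog which built the dog' the remainder is not a VP.

Ungrammatical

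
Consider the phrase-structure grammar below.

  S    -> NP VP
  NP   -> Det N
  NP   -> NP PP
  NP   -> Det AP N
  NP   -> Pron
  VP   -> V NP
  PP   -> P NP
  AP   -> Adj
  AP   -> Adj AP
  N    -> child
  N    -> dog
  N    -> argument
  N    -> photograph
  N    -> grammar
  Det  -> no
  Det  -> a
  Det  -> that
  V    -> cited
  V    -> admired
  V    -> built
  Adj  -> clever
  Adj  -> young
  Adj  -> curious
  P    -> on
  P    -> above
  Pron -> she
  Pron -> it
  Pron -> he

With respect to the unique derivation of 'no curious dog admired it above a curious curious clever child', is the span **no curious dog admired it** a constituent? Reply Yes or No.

[S [NP [Det no] [AP [Adj curious]] [N dog]] [VP [V admired] [NP [NP [Pron it]] [PP [P above] [NP [Det a] [AP [Adj curious] [AP [Adj curious] [AP [Adj clever]]]] [N child]]]]]]
The smallest constituent containing 'no curious dog admired it' is the S spanning 'no curious dog admired it above a curious curious clever child'; no single node in the tree dominates exactly the given words.

No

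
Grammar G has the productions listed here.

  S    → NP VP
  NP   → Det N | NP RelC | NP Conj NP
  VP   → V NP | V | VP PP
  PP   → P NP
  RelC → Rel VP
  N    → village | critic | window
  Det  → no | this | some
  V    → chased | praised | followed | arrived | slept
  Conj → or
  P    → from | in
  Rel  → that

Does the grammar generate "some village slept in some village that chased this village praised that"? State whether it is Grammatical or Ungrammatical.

For S → NP VP, the only prefix that parses as NP is 'some village', but the remainder 'slept in some village that chased this village praised that' is not a VP under these rules.

Ungrammatical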